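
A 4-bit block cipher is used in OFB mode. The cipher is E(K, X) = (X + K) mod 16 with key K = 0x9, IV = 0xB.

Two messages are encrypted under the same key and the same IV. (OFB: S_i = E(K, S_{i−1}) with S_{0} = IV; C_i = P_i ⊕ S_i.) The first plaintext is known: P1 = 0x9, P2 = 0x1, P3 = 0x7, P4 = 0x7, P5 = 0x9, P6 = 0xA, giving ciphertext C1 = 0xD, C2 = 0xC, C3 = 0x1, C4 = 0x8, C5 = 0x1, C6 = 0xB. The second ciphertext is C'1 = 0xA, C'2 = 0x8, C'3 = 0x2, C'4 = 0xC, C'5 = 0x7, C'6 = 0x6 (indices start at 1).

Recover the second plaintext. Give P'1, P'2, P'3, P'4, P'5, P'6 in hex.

In OFB with a reused IV, both messages share the same keystream S_i, so C_i ⊕ C'_i = P_i ⊕ P'_i and thus P'_i = P_i ⊕ C_i ⊕ C'_i.
P'1: 0x9 ⊕ 0xD ⊕ 0xA = 0xE.
P'2: 0x1 ⊕ 0xC ⊕ 0x8 = 0x5.
P'3: 0x7 ⊕ 0x1 ⊕ 0x2 = 0x4.
P'4: 0x7 ⊕ 0x8 ⊕ 0xC = 0x3.
P'5: 0x9 ⊕ 0x1 ⊕ 0x7 = 0xF.
P'6: 0xA ⊕ 0xB ⊕ 0x6 = 0x7.

P'1 = 0xE, P'2 = 0x5, P'3 = 0x4, P'4 = 0x3, P'5 = 0xF, P'6 = 0x7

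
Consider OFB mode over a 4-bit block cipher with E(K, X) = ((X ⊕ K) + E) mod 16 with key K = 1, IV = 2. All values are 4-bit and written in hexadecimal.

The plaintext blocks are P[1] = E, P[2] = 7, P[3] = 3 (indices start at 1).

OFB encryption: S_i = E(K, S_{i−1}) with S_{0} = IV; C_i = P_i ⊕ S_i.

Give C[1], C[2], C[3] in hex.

C[1] = F, C[2] = 9, C[3] = E

C[1]: S = E(K, 2) = 1; E ⊕ 1 = F.
C[2]: S = E(K, 1) = E; 7 ⊕ E = 9.
C[3]: S = E(K, E) = D; 3 ⊕ D = E.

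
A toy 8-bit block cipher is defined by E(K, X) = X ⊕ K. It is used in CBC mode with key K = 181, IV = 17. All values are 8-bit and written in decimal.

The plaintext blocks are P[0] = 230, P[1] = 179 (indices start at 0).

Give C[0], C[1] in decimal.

C[0] = 66, C[1] = 68

CBC encryption: C_i = E(K, P_i ⊕ C_{i−1}), with C_{−1} = IV.
C[0]: P[0] ⊕ 17 = 247; E(K, 247) = 66.
C[1]: P[1] ⊕ 66 = 241; E(K, 241) = 68.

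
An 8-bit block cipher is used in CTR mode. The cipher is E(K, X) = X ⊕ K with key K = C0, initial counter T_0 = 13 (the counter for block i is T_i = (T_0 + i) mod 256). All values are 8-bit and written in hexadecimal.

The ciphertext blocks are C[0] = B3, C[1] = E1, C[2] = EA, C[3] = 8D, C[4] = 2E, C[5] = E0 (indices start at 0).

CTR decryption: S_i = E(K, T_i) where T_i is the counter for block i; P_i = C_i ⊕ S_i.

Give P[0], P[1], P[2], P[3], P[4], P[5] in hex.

P[0]: T = 13, S = E(K, T) = D3; B3 ⊕ D3 = 60.
P[1]: T = 14, S = E(K, T) = D4; E1 ⊕ D4 = 35.
P[2]: T = 15, S = E(K, T) = D5; EA ⊕ D5 = 3F.
P[3]: T = 16, S = E(K, T) = D6; 8D ⊕ D6 = 5B.
P[4]: T = 17, S = E(K, T) = D7; 2E ⊕ D7 = F9.
P[5]: T = 18, S = E(K, T) = D8; E0 ⊕ D8 = 38.

P[0] = 60, P[1] = 35, P[2] = 3F, P[3] = 5B, P[4] = F9, P[5] = 38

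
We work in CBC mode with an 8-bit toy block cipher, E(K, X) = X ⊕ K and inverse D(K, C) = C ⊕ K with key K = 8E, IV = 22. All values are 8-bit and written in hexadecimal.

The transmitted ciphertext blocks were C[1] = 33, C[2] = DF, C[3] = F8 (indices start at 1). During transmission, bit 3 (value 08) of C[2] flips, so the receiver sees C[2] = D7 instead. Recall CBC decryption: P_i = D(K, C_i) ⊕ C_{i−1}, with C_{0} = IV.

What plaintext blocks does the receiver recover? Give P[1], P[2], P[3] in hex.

Only C[2] changed, to D7. In CBC, a change in C_i garbles P_i and flips the same bit in P_{i+1}. Decrypting the received ciphertext:
P[1]: D(K, 33) = BD; BD ⊕ 22 = 9F.
P[2]: D(K, D7) = 59; 59 ⊕ 33 = 6A.
P[3]: D(K, F8) = 76; 76 ⊕ D7 = A1.
Blocks that differ from the original plaintext: P[2], P[3].

P[1] = 9F, P[2] = 6A, P[3] = A1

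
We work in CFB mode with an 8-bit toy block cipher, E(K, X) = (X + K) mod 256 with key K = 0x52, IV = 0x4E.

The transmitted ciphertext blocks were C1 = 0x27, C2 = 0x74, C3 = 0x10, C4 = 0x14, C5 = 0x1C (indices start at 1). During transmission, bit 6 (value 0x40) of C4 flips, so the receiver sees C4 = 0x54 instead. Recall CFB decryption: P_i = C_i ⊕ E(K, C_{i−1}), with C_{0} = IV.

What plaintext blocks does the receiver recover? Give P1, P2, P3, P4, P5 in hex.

Only C4 changed, to 0x54. In CFB, a change in C_i flips the same bit in P_i and garbles P_{i+1}. Decrypting the received ciphertext:
P1: E(K, 0x4E) = 0xA0; 0x27 ⊕ 0xA0 = 0x87.
P2: E(K, 0x27) = 0x79; 0x74 ⊕ 0x79 = 0x0D.
P3: E(K, 0x74) = 0xC6; 0x10 ⊕ 0xC6 = 0xD6.
P4: E(K, 0x10) = 0x62; 0x54 ⊕ 0x62 = 0x36.
P5: E(K, 0x54) = 0xA6; 0x1C ⊕ 0xA6 = 0xBA.
Blocks that differ from the original plaintext: P4, P5.

P1 = 0x87, P2 = 0x0D, P3 = 0xD6, P4 = 0x36, P5 = 0xBA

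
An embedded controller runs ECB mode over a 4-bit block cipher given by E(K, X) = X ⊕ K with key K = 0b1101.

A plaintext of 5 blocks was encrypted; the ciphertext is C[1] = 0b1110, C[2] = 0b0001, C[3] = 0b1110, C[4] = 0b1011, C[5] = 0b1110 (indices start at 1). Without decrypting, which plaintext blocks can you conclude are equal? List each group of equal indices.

P[1] = P[3] = P[5]

ECB encrypts each block independently with the same key, so equal ciphertext blocks imply equal plaintext blocks.
C[1] = C[3] = C[5] = 0b1110, so P[1] = P[3] = P[5].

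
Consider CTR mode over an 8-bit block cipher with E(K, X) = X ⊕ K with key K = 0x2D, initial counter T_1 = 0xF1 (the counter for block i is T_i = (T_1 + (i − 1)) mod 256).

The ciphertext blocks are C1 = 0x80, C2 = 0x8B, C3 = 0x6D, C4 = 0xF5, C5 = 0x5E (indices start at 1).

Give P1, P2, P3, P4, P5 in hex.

P1 = 0x5C, P2 = 0x54, P3 = 0xB3, P4 = 0x2C, P5 = 0x86

CTR decryption: S_i = E(K, T_i) where T_i is the counter for block i; P_i = C_i ⊕ S_i.
P1: T = 0xF1, S = E(K, T) = 0xDC; 0x80 ⊕ 0xDC = 0x5C.
P2: T = 0xF2, S = E(K, T) = 0xDF; 0x8B ⊕ 0xDF = 0x54.
P3: T = 0xF3, S = E(K, T) = 0xDE; 0x6D ⊕ 0xDE = 0xB3.
P4: T = 0xF4, S = E(K, T) = 0xD9; 0xF5 ⊕ 0xD9 = 0x2C.
P5: T = 0xF5, S = E(K, T) = 0xD8; 0x5E ⊕ 0xD8 = 0x86.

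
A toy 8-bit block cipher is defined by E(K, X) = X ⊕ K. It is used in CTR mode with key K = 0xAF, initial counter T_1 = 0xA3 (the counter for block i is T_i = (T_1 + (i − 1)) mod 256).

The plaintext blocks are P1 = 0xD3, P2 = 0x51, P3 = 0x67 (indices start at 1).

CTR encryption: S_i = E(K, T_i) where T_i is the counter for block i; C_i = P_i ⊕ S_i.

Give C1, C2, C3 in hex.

C1 = 0xDF, C2 = 0x5A, C3 = 0x6D

C1: T = 0xA3, S = E(K, T) = 0x0C; 0xD3 ⊕ 0x0C = 0xDF.
C2: T = 0xA4, S = E(K, T) = 0x0B; 0x51 ⊕ 0x0B = 0x5A.
C3: T = 0xA5, S = E(K, T) = 0x0A; 0x67 ⊕ 0x0A = 0x6D.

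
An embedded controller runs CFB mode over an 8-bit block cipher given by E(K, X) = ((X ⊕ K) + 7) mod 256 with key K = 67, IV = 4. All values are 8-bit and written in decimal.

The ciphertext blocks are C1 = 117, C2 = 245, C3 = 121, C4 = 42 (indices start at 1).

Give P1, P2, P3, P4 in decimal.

CFB decryption: P_i = C_i ⊕ E(K, C_{i−1}), with C_{0} = IV.
P1: E(K, 4) = 78; 117 ⊕ 78 = 59.
P2: E(K, 117) = 61; 245 ⊕ 61 = 200.
P3: E(K, 245) = 189; 121 ⊕ 189 = 196.
P4: E(K, 121) = 65; 42 ⊕ 65 = 107.

P1 = 59, P2 = 200, P3 = 196, P4 = 107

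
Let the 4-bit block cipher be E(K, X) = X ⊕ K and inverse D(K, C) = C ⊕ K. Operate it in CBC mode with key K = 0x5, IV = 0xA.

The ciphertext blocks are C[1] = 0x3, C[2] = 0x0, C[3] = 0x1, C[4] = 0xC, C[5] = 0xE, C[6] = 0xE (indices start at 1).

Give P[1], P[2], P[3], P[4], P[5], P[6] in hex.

CBC decryption: P_i = D(K, C_i) ⊕ C_{i−1}, with C_{0} = IV.
P[1]: D(K, 0x3) = 0x6; 0x6 ⊕ 0xA = 0xC.
P[2]: D(K, 0x0) = 0x5; 0x5 ⊕ 0x3 = 0x6.
P[3]: D(K, 0x1) = 0x4; 0x4 ⊕ 0x0 = 0x4.
P[4]: D(K, 0xC) = 0x9; 0x9 ⊕ 0x1 = 0x8.
P[5]: D(K, 0xE) = 0xB; 0xB ⊕ 0xC = 0x7.
P[6]: D(K, 0xE) = 0xB; 0xB ⊕ 0xE = 0x5.

P[1] = 0xC, P[2] = 0x6, P[3] = 0x4, P[4] = 0x8, P[5] = 0x7, P[6] = 0x5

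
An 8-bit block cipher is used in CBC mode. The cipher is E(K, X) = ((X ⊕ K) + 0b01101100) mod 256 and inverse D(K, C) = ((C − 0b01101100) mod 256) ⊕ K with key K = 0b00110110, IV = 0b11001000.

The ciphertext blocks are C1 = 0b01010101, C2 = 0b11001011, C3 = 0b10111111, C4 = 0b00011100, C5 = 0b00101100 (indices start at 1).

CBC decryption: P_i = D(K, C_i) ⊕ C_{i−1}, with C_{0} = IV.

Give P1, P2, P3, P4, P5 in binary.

P1 = 0b00010111, P2 = 0b00111100, P3 = 0b10101110, P4 = 0b00111001, P5 = 0b11101010

P1: D(K, 0b01010101) = 0b11011111; 0b11011111 ⊕ 0b11001000 = 0b00010111.
P2: D(K, 0b11001011) = 0b01101001; 0b01101001 ⊕ 0b01010101 = 0b00111100.
P3: D(K, 0b10111111) = 0b01100101; 0b01100101 ⊕ 0b11001011 = 0b10101110.
P4: D(K, 0b00011100) = 0b10000110; 0b10000110 ⊕ 0b10111111 = 0b00111001.
P5: D(K, 0b00101100) = 0b11110110; 0b11110110 ⊕ 0b00011100 = 0b11101010.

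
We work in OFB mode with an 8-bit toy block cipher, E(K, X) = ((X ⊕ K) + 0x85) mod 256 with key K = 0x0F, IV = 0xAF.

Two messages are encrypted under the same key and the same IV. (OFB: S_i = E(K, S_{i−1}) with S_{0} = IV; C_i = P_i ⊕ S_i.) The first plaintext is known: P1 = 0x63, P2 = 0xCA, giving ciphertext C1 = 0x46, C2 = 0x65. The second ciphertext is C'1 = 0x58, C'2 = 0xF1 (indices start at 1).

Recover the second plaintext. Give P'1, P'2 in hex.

In OFB with a reused IV, both messages share the same keystream S_i, so C_i ⊕ C'_i = P_i ⊕ P'_i and thus P'_i = P_i ⊕ C_i ⊕ C'_i.
P'1: 0x63 ⊕ 0x46 ⊕ 0x58 = 0x7D.
P'2: 0xCA ⊕ 0x65 ⊕ 0xF1 = 0x5E.

P'1 = 0x7D, P'2 = 0x5E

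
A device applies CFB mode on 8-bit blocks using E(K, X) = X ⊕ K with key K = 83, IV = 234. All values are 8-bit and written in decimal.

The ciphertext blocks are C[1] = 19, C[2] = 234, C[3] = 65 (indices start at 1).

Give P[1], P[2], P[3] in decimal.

CFB decryption: P_i = C_i ⊕ E(K, C_{i−1}), with C_{0} = IV.
P[1]: E(K, 234) = 185; 19 ⊕ 185 = 170.
P[2]: E(K, 19) = 64; 234 ⊕ 64 = 170.
P[3]: E(K, 234) = 185; 65 ⊕ 185 = 248.

P[1] = 170, P[2] = 170, P[3] = 248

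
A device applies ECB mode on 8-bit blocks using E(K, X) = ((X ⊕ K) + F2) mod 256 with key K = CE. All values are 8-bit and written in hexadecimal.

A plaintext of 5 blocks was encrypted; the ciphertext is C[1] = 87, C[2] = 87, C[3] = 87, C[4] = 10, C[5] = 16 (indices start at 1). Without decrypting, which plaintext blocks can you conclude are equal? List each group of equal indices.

P[1] = P[2] = P[3]

ECB encrypts each block independently with the same key, so equal ciphertext blocks imply equal plaintext blocks.
C[1] = C[2] = C[3] = 87, so P[1] = P[2] = P[3].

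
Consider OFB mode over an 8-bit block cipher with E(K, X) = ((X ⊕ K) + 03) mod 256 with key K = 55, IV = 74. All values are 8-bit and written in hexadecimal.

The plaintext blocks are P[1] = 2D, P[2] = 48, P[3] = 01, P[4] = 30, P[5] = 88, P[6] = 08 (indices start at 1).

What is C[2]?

C[2] = 3C

OFB encryption: S_i = E(K, S_{i−1}) with S_{0} = IV; C_i = P_i ⊕ S_i.
C[1]: S = E(K, 74) = 24; 2D ⊕ 24 = 09.
C[2]: S = E(K, 24) = 74; 48 ⊕ 74 = 3C.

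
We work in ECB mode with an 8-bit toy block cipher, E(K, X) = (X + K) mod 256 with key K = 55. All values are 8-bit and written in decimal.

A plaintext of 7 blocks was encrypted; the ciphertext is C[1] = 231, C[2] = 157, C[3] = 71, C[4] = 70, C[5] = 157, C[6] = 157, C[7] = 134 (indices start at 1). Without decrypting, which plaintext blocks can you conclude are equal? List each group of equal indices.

P[2] = P[5] = P[6]

ECB encrypts each block independently with the same key, so equal ciphertext blocks imply equal plaintext blocks.
C[2] = C[5] = C[6] = 157, so P[2] = P[5] = P[6].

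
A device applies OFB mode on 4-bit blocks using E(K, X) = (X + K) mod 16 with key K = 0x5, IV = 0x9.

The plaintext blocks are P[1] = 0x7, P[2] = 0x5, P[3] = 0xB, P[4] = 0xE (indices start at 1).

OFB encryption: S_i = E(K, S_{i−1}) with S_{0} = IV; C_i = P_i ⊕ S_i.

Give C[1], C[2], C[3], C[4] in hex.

C[1]: S = E(K, 0x9) = 0xE; 0x7 ⊕ 0xE = 0x9.
C[2]: S = E(K, 0xE) = 0x3; 0x5 ⊕ 0x3 = 0x6.
C[3]: S = E(K, 0x3) = 0x8; 0xB ⊕ 0x8 = 0x3.
C[4]: S = E(K, 0x8) = 0xD; 0xE ⊕ 0xD = 0x3.

C[1] = 0x9, C[2] = 0x6, C[3] = 0x3, C[4] = 0x3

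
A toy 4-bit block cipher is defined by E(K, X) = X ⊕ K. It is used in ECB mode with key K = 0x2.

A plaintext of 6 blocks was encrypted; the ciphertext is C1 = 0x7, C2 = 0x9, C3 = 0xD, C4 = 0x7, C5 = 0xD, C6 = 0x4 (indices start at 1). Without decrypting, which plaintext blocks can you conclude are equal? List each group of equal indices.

ECB encrypts each block independently with the same key, so equal ciphertext blocks imply equal plaintext blocks.
C1 = C4 = 0x7, so P1 = P4.
C3 = C5 = 0xD, so P3 = P5.

P1 = P4; P3 = P5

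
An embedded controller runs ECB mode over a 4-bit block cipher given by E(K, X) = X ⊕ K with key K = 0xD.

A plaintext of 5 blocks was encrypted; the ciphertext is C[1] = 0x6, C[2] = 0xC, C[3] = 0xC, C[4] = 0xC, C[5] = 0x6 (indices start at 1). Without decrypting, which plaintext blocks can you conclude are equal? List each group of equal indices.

ECB encrypts each block independently with the same key, so equal ciphertext blocks imply equal plaintext blocks.
C[1] = C[5] = 0x6, so P[1] = P[5].
C[2] = C[3] = C[4] = 0xC, so P[2] = P[3] = P[4].

P[1] = P[5]; P[2] = P[3] = P[4]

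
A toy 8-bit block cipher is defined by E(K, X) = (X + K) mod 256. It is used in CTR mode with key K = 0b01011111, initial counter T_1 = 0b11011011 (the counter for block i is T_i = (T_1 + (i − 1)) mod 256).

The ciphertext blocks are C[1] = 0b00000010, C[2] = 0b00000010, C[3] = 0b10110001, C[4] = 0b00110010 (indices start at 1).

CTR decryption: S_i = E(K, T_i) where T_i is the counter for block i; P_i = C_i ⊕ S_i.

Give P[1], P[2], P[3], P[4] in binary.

P[1]: T = 0b11011011, S = E(K, T) = 0b00111010; 0b00000010 ⊕ 0b00111010 = 0b00111000.
P[2]: T = 0b11011100, S = E(K, T) = 0b00111011; 0b00000010 ⊕ 0b00111011 = 0b00111001.
P[3]: T = 0b11011101, S = E(K, T) = 0b00111100; 0b10110001 ⊕ 0b00111100 = 0b10001101.
P[4]: T = 0b11011110, S = E(K, T) = 0b00111101; 0b00110010 ⊕ 0b00111101 = 0b00001111.

P[1] = 0b00111000, P[2] = 0b00111001, P[3] = 0b10001101, P[4] = 0b00001111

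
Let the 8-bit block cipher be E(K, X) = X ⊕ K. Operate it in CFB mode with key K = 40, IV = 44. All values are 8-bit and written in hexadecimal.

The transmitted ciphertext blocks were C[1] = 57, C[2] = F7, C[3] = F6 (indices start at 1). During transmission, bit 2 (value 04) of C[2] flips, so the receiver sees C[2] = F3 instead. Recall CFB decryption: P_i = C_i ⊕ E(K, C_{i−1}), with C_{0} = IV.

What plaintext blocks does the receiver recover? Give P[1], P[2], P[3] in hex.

P[1] = 53, P[2] = E4, P[3] = 45

Only C[2] changed, to F3. In CFB, a change in C_i flips the same bit in P_i and garbles P_{i+1}. Decrypting the received ciphertext:
P[1]: E(K, 44) = 04; 57 ⊕ 04 = 53.
P[2]: E(K, 57) = 17; F3 ⊕ 17 = E4.
P[3]: E(K, F3) = B3; F6 ⊕ B3 = 45.
Blocks that differ from the original plaintext: P[2], P[3].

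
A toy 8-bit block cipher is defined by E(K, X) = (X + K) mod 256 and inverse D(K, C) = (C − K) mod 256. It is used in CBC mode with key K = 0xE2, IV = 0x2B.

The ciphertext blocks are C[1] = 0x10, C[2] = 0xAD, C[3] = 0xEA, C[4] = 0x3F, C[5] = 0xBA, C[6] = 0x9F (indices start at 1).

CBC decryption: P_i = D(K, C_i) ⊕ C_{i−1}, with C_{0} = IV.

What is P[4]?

P[4] = 0xB7

P[4]: D(K, 0x3F) = 0x5D; 0x5D ⊕ 0xEA = 0xB7.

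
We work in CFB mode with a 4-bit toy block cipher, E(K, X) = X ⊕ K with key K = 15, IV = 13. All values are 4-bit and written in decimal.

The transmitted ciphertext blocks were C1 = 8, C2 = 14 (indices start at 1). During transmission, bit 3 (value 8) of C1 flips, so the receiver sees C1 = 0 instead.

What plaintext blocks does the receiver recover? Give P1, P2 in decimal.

P1 = 2, P2 = 1

CFB decryption: P_i = C_i ⊕ E(K, C_{i−1}), with C_{0} = IV.
Only C1 changed, to 0. In CFB, a change in C_i flips the same bit in P_i and garbles P_{i+1}. Decrypting the received ciphertext:
P1: E(K, 13) = 2; 0 ⊕ 2 = 2.
P2: E(K, 0) = 15; 14 ⊕ 15 = 1.
Blocks that differ from the original plaintext: P1, P2.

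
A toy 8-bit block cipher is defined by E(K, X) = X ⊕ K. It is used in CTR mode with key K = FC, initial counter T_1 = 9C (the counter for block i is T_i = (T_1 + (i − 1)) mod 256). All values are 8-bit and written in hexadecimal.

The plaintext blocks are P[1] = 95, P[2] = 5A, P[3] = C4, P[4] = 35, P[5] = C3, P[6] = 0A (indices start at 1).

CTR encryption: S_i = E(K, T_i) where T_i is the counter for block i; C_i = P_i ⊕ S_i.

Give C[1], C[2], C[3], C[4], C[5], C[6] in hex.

C[1]: T = 9C, S = E(K, T) = 60; 95 ⊕ 60 = F5.
C[2]: T = 9D, S = E(K, T) = 61; 5A ⊕ 61 = 3B.
C[3]: T = 9E, S = E(K, T) = 62; C4 ⊕ 62 = A6.
C[4]: T = 9F, S = E(K, T) = 63; 35 ⊕ 63 = 56.
C[5]: T = A0, S = E(K, T) = 5C; C3 ⊕ 5C = 9F.
C[6]: T = A1, S = E(K, T) = 5D; 0A ⊕ 5D = 57.

C[1] = F5, C[2] = 3B, C[3] = A6, C[4] = 56, C[5] = 9F, C[6] = 57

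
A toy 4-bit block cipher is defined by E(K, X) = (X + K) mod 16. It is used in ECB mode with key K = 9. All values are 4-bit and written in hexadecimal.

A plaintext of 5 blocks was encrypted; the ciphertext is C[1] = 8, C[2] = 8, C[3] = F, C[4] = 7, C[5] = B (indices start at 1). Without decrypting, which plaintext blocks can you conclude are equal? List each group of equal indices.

P[1] = P[2]

ECB encrypts each block independently with the same key, so equal ciphertext blocks imply equal plaintext blocks.
C[1] = C[2] = 8, so P[1] = P[2].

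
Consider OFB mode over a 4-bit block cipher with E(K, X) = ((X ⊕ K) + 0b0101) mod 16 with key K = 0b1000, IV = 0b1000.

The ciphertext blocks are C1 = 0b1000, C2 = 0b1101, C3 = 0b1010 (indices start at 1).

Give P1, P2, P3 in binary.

P1 = 0b1101, P2 = 0b1111, P3 = 0b0101

OFB decryption: S_i = E(K, S_{i−1}) with S_{0} = IV; P_i = C_i ⊕ S_i.
P1: S = E(K, 0b1000) = 0b0101; 0b1000 ⊕ 0b0101 = 0b1101.
P2: S = E(K, 0b0101) = 0b0010; 0b1101 ⊕ 0b0010 = 0b1111.
P3: S = E(K, 0b0010) = 0b1111; 0b1010 ⊕ 0b1111 = 0b0101.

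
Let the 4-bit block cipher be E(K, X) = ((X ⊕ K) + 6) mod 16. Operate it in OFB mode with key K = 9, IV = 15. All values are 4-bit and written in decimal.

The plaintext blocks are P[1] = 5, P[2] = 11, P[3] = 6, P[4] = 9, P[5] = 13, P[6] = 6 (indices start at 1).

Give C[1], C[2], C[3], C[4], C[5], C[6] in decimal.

OFB encryption: S_i = E(K, S_{i−1}) with S_{0} = IV; C_i = P_i ⊕ S_i.
C[1]: S = E(K, 15) = 12; 5 ⊕ 12 = 9.
C[2]: S = E(K, 12) = 11; 11 ⊕ 11 = 0.
C[3]: S = E(K, 11) = 8; 6 ⊕ 8 = 14.
C[4]: S = E(K, 8) = 7; 9 ⊕ 7 = 14.
C[5]: S = E(K, 7) = 4; 13 ⊕ 4 = 9.
C[6]: S = E(K, 4) = 3; 6 ⊕ 3 = 5.

C[1] = 9, C[2] = 0, C[3] = 14, C[4] = 14, C[5] = 9, C[6] = 5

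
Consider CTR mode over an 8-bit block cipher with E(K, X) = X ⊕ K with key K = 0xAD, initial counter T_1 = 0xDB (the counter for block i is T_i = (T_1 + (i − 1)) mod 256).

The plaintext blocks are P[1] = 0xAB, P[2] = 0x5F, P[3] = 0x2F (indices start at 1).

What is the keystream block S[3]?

CTR encryption: S_i = E(K, T_i) where T_i is the counter for block i; C_i = P_i ⊕ S_i.
C[1]: T = 0xDB, S = E(K, T) = 0x76; 0xAB ⊕ 0x76 = 0xDD.
C[2]: T = 0xDC, S = E(K, T) = 0x71; 0x5F ⊕ 0x71 = 0x2E.
C[3]: T = 0xDD, S = E(K, T) = 0x70; 0x2F ⊕ 0x70 = 0x5F.
So S[3] = 0x70.

0x70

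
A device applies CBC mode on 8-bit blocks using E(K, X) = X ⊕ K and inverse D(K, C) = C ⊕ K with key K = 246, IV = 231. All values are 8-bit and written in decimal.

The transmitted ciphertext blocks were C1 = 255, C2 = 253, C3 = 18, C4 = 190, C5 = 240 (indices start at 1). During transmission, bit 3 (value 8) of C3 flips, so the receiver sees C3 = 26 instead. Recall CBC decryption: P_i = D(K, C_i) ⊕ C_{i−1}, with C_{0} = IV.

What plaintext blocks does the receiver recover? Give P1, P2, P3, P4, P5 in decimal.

Only C3 changed, to 26. In CBC, a change in C_i garbles P_i and flips the same bit in P_{i+1}. Decrypting the received ciphertext:
P1: D(K, 255) = 9; 9 ⊕ 231 = 238.
P2: D(K, 253) = 11; 11 ⊕ 255 = 244.
P3: D(K, 26) = 236; 236 ⊕ 253 = 17.
P4: D(K, 190) = 72; 72 ⊕ 26 = 82.
P5: D(K, 240) = 6; 6 ⊕ 190 = 184.
Blocks that differ from the original plaintext: P3, P4.

P1 = 238, P2 = 244, P3 = 17, P4 = 82, P5 = 184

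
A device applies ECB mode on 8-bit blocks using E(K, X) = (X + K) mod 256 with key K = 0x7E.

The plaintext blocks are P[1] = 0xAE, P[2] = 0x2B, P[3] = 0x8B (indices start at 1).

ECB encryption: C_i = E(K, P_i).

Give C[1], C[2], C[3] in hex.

C[1] = 0x2C, C[2] = 0xA9, C[3] = 0x09

C[1]: E(K, 0xAE) = 0x2C.
C[2]: E(K, 0x2B) = 0xA9.
C[3]: E(K, 0x8B) = 0x09.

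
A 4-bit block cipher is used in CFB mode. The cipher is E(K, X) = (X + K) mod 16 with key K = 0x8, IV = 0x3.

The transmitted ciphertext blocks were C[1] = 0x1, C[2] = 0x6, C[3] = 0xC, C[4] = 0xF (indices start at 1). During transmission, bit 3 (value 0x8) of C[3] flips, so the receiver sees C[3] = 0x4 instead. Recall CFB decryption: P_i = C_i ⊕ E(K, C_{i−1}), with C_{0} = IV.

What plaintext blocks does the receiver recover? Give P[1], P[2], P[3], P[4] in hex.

P[1] = 0xA, P[2] = 0xF, P[3] = 0xA, P[4] = 0x3

Only C[3] changed, to 0x4. In CFB, a change in C_i flips the same bit in P_i and garbles P_{i+1}. Decrypting the received ciphertext:
P[1]: E(K, 0x3) = 0xB; 0x1 ⊕ 0xB = 0xA.
P[2]: E(K, 0x1) = 0x9; 0x6 ⊕ 0x9 = 0xF.
P[3]: E(K, 0x6) = 0xE; 0x4 ⊕ 0xE = 0xA.
P[4]: E(K, 0x4) = 0xC; 0xF ⊕ 0xC = 0x3.
Blocks that differ from the original plaintext: P[3], P[4].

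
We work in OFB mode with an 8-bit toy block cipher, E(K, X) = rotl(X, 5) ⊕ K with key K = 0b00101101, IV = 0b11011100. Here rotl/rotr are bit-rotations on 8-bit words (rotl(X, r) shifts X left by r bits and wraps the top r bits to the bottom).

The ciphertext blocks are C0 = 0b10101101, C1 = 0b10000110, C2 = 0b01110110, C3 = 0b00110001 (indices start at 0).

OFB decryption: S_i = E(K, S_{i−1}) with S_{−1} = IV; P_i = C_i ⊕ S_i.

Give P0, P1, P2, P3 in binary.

P0: S = E(K, 0b11011100) = 0b10110110; 0b10101101 ⊕ 0b10110110 = 0b00011011.
P1: S = E(K, 0b10110110) = 0b11111011; 0b10000110 ⊕ 0b11111011 = 0b01111101.
P2: S = E(K, 0b11111011) = 0b01010010; 0b01110110 ⊕ 0b01010010 = 0b00100100.
P3: S = E(K, 0b01010010) = 0b01100111; 0b00110001 ⊕ 0b01100111 = 0b01010110.

P0 = 0b00011011, P1 = 0b01111101, P2 = 0b00100100, P3 = 0b01010110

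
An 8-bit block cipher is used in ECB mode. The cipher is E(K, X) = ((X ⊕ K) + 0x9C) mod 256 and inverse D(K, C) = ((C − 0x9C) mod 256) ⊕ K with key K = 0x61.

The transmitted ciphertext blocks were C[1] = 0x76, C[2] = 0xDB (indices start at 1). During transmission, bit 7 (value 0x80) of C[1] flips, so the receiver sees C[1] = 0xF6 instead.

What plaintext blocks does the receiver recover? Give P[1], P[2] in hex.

P[1] = 0x3B, P[2] = 0x5E

ECB decryption: P_i = D(K, C_i).
Only C[1] changed, to 0xF6. In ECB, a change in C_i affects only P_i. Decrypting the received ciphertext:
P[1]: D(K, 0xF6) = 0x3B.
P[2]: D(K, 0xDB) = 0x5E.
Blocks that differ from the original plaintext: P[1].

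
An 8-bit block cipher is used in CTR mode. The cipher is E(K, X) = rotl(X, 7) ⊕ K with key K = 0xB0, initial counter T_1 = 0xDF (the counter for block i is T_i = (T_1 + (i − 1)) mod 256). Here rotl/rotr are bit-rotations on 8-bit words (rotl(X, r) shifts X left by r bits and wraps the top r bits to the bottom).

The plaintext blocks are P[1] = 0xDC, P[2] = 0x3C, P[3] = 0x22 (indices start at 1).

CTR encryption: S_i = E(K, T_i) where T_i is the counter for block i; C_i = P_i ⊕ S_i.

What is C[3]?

C[1]: T = 0xDF, S = E(K, T) = 0x5F; 0xDC ⊕ 0x5F = 0x83.
C[2]: T = 0xE0, S = E(K, T) = 0xC0; 0x3C ⊕ 0xC0 = 0xFC.
C[3]: T = 0xE1, S = E(K, T) = 0x40; 0x22 ⊕ 0x40 = 0x62.

C[3] = 0x62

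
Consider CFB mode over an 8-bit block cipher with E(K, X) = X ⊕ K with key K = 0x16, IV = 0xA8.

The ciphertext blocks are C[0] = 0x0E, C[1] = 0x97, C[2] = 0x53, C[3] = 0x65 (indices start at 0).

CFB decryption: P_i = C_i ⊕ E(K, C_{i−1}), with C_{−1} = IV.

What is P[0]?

P[0] = 0xB0

P[0]: E(K, 0xA8) = 0xBE; 0x0E ⊕ 0xBE = 0xB0.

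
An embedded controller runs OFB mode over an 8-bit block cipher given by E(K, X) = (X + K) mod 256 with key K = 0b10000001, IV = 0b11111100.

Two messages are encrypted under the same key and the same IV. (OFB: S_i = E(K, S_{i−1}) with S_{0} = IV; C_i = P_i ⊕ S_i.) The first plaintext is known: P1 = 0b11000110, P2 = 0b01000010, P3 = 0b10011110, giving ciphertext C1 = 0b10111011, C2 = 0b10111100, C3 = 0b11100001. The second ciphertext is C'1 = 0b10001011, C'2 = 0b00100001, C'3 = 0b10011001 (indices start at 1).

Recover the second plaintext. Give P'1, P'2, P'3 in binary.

P'1 = 0b11110110, P'2 = 0b11011111, P'3 = 0b11100110

In OFB with a reused IV, both messages share the same keystream S_i, so C_i ⊕ C'_i = P_i ⊕ P'_i and thus P'_i = P_i ⊕ C_i ⊕ C'_i.
P'1: 0b11000110 ⊕ 0b10111011 ⊕ 0b10001011 = 0b11110110.
P'2: 0b01000010 ⊕ 0b10111100 ⊕ 0b00100001 = 0b11011111.
P'3: 0b10011110 ⊕ 0b11100001 ⊕ 0b10011001 = 0b11100110.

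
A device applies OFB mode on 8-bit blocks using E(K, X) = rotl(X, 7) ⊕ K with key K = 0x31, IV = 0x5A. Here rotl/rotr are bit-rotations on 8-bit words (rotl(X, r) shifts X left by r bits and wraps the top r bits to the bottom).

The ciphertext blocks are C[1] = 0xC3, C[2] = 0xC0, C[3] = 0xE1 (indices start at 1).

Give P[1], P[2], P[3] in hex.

P[1] = 0xDF, P[2] = 0xFF, P[3] = 0x4F

OFB decryption: S_i = E(K, S_{i−1}) with S_{0} = IV; P_i = C_i ⊕ S_i.
P[1]: S = E(K, 0x5A) = 0x1C; 0xC3 ⊕ 0x1C = 0xDF.
P[2]: S = E(K, 0x1C) = 0x3F; 0xC0 ⊕ 0x3F = 0xFF.
P[3]: S = E(K, 0x3F) = 0xAE; 0xE1 ⊕ 0xAE = 0x4F.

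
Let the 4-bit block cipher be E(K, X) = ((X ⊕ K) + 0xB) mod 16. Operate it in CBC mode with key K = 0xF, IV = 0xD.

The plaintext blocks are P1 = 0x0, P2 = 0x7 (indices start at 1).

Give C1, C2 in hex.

CBC encryption: C_i = E(K, P_i ⊕ C_{i−1}), with C_{0} = IV.
C1: P1 ⊕ 0xD = 0xD; E(K, 0xD) = 0xD.
C2: P2 ⊕ 0xD = 0xA; E(K, 0xA) = 0x0.

C1 = 0xD, C2 = 0x0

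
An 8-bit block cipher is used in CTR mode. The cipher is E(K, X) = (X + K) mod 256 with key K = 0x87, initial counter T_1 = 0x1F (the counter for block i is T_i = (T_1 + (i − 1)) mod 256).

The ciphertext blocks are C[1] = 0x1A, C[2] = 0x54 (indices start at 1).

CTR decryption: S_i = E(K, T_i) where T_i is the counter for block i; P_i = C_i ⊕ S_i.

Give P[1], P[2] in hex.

P[1] = 0xBC, P[2] = 0xF3

P[1]: T = 0x1F, S = E(K, T) = 0xA6; 0x1A ⊕ 0xA6 = 0xBC.
P[2]: T = 0x20, S = E(K, T) = 0xA7; 0x54 ⊕ 0xA7 = 0xF3.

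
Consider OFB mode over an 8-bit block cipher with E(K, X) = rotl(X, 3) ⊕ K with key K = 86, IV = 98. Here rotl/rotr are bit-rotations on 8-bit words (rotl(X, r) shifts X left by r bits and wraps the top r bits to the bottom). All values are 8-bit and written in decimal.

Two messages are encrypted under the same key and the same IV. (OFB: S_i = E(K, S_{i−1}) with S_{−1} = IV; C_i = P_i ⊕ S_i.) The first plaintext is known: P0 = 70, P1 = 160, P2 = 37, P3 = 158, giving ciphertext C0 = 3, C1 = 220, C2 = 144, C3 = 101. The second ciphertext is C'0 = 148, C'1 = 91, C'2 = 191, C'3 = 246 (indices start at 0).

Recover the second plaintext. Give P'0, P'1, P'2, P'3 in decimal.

In OFB with a reused IV, both messages share the same keystream S_i, so C_i ⊕ C'_i = P_i ⊕ P'_i and thus P'_i = P_i ⊕ C_i ⊕ C'_i.
P'0: 70 ⊕ 3 ⊕ 148 = 209.
P'1: 160 ⊕ 220 ⊕ 91 = 39.
P'2: 37 ⊕ 144 ⊕ 191 = 10.
P'3: 158 ⊕ 101 ⊕ 246 = 13.

P'0 = 209, P'1 = 39, P'2 = 10, P'3 = 13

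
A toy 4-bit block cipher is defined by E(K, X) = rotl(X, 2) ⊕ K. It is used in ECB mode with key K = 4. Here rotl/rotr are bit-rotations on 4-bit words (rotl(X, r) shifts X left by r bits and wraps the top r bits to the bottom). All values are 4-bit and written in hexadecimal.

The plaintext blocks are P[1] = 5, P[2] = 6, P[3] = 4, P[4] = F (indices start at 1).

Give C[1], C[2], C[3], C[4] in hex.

ECB encryption: C_i = E(K, P_i).
C[1]: E(K, 5) = 1.
C[2]: E(K, 6) = D.
C[3]: E(K, 4) = 5.
C[4]: E(K, F) = B.

C[1] = 1, C[2] = D, C[3] = 5, C[4] = B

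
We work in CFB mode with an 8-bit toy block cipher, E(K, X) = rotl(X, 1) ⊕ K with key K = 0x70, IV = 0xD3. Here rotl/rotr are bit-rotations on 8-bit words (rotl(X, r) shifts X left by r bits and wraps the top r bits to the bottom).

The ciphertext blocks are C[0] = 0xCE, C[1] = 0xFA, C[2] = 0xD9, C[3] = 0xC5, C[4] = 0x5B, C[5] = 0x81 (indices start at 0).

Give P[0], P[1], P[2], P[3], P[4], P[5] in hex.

P[0] = 0x19, P[1] = 0x17, P[2] = 0x5C, P[3] = 0x06, P[4] = 0xA0, P[5] = 0x47

CFB decryption: P_i = C_i ⊕ E(K, C_{i−1}), with C_{−1} = IV.
P[0]: E(K, 0xD3) = 0xD7; 0xCE ⊕ 0xD7 = 0x19.
P[1]: E(K, 0xCE) = 0xED; 0xFA ⊕ 0xED = 0x17.
P[2]: E(K, 0xFA) = 0x85; 0xD9 ⊕ 0x85 = 0x5C.
P[3]: E(K, 0xD9) = 0xC3; 0xC5 ⊕ 0xC3 = 0x06.
P[4]: E(K, 0xC5) = 0xFB; 0x5B ⊕ 0xFB = 0xA0.
P[5]: E(K, 0x5B) = 0xC6; 0x81 ⊕ 0xC6 = 0x47.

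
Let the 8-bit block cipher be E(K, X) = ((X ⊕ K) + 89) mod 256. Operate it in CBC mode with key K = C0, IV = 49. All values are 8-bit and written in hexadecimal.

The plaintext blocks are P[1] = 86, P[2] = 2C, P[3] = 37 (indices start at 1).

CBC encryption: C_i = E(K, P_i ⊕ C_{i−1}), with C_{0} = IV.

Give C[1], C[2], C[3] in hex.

C[1]: P[1] ⊕ 49 = CF; E(K, CF) = 98.
C[2]: P[2] ⊕ 98 = B4; E(K, B4) = FD.
C[3]: P[3] ⊕ FD = CA; E(K, CA) = 93.

C[1] = 98, C[2] = FD, C[3] = 93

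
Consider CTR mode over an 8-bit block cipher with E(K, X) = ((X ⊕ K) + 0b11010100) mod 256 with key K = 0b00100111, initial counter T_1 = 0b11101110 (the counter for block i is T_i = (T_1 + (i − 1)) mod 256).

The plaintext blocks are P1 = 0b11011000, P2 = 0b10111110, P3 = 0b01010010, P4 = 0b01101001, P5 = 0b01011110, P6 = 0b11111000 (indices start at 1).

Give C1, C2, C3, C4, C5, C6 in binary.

CTR encryption: S_i = E(K, T_i) where T_i is the counter for block i; C_i = P_i ⊕ S_i.
C1: T = 0b11101110, S = E(K, T) = 0b10011101; 0b11011000 ⊕ 0b10011101 = 0b01000101.
C2: T = 0b11101111, S = E(K, T) = 0b10011100; 0b10111110 ⊕ 0b10011100 = 0b00100010.
C3: T = 0b11110000, S = E(K, T) = 0b10101011; 0b01010010 ⊕ 0b10101011 = 0b11111001.
C4: T = 0b11110001, S = E(K, T) = 0b10101010; 0b01101001 ⊕ 0b10101010 = 0b11000011.
C5: T = 0b11110010, S = E(K, T) = 0b10101001; 0b01011110 ⊕ 0b10101001 = 0b11110111.
C6: T = 0b11110011, S = E(K, T) = 0b10101000; 0b11111000 ⊕ 0b10101000 = 0b01010000.

C1 = 0b01000101, C2 = 0b00100010, C3 = 0b11111001, C4 = 0b11000011, C5 = 0b11110111, C6 = 0b01010000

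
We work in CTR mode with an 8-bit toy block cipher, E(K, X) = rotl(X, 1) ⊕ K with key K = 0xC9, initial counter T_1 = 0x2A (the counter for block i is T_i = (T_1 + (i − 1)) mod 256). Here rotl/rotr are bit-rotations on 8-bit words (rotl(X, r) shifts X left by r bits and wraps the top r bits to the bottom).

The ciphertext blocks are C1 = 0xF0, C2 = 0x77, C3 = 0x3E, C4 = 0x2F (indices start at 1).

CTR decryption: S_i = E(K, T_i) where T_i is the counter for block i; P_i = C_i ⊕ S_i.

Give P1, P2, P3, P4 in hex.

P1: T = 0x2A, S = E(K, T) = 0x9D; 0xF0 ⊕ 0x9D = 0x6D.
P2: T = 0x2B, S = E(K, T) = 0x9F; 0x77 ⊕ 0x9F = 0xE8.
P3: T = 0x2C, S = E(K, T) = 0x91; 0x3E ⊕ 0x91 = 0xAF.
P4: T = 0x2D, S = E(K, T) = 0x93; 0x2F ⊕ 0x93 = 0xBC.

P1 = 0x6D, P2 = 0xE8, P3 = 0xAF, P4 = 0xBC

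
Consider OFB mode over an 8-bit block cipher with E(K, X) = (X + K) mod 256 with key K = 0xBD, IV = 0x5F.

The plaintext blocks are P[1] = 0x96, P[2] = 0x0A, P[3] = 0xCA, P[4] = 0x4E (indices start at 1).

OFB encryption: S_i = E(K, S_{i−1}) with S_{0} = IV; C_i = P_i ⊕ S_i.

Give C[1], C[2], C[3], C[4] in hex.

C[1]: S = E(K, 0x5F) = 0x1C; 0x96 ⊕ 0x1C = 0x8A.
C[2]: S = E(K, 0x1C) = 0xD9; 0x0A ⊕ 0xD9 = 0xD3.
C[3]: S = E(K, 0xD9) = 0x96; 0xCA ⊕ 0x96 = 0x5C.
C[4]: S = E(K, 0x96) = 0x53; 0x4E ⊕ 0x53 = 0x1D.

C[1] = 0x8A, C[2] = 0xD3, C[3] = 0x5C, C[4] = 0x1D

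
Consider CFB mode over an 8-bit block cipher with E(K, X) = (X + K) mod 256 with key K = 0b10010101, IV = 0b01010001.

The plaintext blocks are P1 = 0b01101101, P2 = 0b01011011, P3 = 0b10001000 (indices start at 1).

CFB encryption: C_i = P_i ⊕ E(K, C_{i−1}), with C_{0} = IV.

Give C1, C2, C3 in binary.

C1: E(K, 0b01010001) = 0b11100110; 0b01101101 ⊕ 0b11100110 = 0b10001011.
C2: E(K, 0b10001011) = 0b00100000; 0b01011011 ⊕ 0b00100000 = 0b01111011.
C3: E(K, 0b01111011) = 0b00010000; 0b10001000 ⊕ 0b00010000 = 0b10011000.

C1 = 0b10001011, C2 = 0b01111011, C3 = 0b10011000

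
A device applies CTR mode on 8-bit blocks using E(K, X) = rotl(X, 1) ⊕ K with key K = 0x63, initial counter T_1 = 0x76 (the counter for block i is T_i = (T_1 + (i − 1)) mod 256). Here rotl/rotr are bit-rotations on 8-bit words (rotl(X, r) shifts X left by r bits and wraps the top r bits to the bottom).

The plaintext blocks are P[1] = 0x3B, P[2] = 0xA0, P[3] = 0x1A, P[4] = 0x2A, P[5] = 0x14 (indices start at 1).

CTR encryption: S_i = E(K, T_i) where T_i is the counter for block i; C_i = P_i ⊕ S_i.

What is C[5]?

C[1]: T = 0x76, S = E(K, T) = 0x8F; 0x3B ⊕ 0x8F = 0xB4.
C[2]: T = 0x77, S = E(K, T) = 0x8D; 0xA0 ⊕ 0x8D = 0x2D.
C[3]: T = 0x78, S = E(K, T) = 0x93; 0x1A ⊕ 0x93 = 0x89.
C[4]: T = 0x79, S = E(K, T) = 0x91; 0x2A ⊕ 0x91 = 0xBB.
C[5]: T = 0x7A, S = E(K, T) = 0x97; 0x14 ⊕ 0x97 = 0x83.

C[5] = 0x83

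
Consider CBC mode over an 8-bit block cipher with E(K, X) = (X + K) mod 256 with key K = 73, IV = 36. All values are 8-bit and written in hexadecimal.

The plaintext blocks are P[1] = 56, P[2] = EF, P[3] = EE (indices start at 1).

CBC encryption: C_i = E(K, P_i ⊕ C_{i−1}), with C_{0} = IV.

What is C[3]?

C[1]: P[1] ⊕ 36 = 60; E(K, 60) = D3.
C[2]: P[2] ⊕ D3 = 3C; E(K, 3C) = AF.
C[3]: P[3] ⊕ AF = 41; E(K, 41) = B4.

C[3] = B4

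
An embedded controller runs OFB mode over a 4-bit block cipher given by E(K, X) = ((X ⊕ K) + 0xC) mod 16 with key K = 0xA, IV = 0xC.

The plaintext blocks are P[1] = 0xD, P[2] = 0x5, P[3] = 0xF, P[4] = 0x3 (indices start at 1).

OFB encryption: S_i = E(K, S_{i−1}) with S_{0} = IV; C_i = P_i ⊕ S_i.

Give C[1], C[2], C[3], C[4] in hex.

C[1]: S = E(K, 0xC) = 0x2; 0xD ⊕ 0x2 = 0xF.
C[2]: S = E(K, 0x2) = 0x4; 0x5 ⊕ 0x4 = 0x1.
C[3]: S = E(K, 0x4) = 0xA; 0xF ⊕ 0xA = 0x5.
C[4]: S = E(K, 0xA) = 0xC; 0x3 ⊕ 0xC = 0xF.

C[1] = 0xF, C[2] = 0x1, C[3] = 0x5, C[4] = 0xF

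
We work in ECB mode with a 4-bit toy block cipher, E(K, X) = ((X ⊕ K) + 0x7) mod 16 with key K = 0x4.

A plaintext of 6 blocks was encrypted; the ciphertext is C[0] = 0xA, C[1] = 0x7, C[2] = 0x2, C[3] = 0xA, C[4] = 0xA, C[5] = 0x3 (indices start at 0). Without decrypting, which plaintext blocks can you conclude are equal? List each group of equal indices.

P[0] = P[3] = P[4]

ECB encrypts each block independently with the same key, so equal ciphertext blocks imply equal plaintext blocks.
C[0] = C[3] = C[4] = 0xA, so P[0] = P[3] = P[4].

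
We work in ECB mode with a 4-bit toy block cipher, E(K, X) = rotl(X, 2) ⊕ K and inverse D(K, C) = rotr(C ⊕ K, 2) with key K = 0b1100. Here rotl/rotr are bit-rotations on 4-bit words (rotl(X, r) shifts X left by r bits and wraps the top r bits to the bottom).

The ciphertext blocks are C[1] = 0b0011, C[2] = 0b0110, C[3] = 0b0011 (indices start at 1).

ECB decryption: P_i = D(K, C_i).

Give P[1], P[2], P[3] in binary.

P[1] = 0b1111, P[2] = 0b1010, P[3] = 0b1111

P[1]: D(K, 0b0011) = 0b1111.
P[2]: D(K, 0b0110) = 0b1010.
P[3]: D(K, 0b0011) = 0b1111.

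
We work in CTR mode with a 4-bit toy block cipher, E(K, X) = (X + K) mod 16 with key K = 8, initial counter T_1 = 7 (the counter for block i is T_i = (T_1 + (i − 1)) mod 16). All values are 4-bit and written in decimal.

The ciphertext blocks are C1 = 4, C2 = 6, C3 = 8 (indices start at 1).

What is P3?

P3 = 9

CTR decryption: S_i = E(K, T_i) where T_i is the counter for block i; P_i = C_i ⊕ S_i.
P3: T = 9, S = E(K, T) = 1; 8 ⊕ 1 = 9.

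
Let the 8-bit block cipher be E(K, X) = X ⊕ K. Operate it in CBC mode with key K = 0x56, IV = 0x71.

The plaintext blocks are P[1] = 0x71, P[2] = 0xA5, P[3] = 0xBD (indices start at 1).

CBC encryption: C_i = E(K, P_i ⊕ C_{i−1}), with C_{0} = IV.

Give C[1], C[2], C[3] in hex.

C[1] = 0x56, C[2] = 0xA5, C[3] = 0x4E

C[1]: P[1] ⊕ 0x71 = 0x00; E(K, 0x00) = 0x56.
C[2]: P[2] ⊕ 0x56 = 0xF3; E(K, 0xF3) = 0xA5.
C[3]: P[3] ⊕ 0xA5 = 0x18; E(K, 0x18) = 0x4E.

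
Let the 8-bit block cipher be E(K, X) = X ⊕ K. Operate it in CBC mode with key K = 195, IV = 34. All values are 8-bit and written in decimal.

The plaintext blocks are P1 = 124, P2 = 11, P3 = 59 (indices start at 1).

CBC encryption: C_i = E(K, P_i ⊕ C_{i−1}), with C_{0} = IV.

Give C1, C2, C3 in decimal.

C1 = 157, C2 = 85, C3 = 173

C1: P1 ⊕ 34 = 94; E(K, 94) = 157.
C2: P2 ⊕ 157 = 150; E(K, 150) = 85.
C3: P3 ⊕ 85 = 110; E(K, 110) = 173.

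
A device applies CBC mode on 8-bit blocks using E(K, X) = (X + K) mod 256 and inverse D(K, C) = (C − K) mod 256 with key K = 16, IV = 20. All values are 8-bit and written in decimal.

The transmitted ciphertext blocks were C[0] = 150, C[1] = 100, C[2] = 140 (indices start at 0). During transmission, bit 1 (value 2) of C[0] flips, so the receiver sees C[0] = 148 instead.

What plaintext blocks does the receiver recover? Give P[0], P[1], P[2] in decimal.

CBC decryption: P_i = D(K, C_i) ⊕ C_{i−1}, with C_{−1} = IV.
Only C[0] changed, to 148. In CBC, a change in C_i garbles P_i and flips the same bit in P_{i+1}. Decrypting the received ciphertext:
P[0]: D(K, 148) = 132; 132 ⊕ 20 = 144.
P[1]: D(K, 100) = 84; 84 ⊕ 148 = 192.
P[2]: D(K, 140) = 124; 124 ⊕ 100 = 24.
Blocks that differ from the original plaintext: P[0], P[1].

P[0] = 144, P[1] = 192, P[2] = 24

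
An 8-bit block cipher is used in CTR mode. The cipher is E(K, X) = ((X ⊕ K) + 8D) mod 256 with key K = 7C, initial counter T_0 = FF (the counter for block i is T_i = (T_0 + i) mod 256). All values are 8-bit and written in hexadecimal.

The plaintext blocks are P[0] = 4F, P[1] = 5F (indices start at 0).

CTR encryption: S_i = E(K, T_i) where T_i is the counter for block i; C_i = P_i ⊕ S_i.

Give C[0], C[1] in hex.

C[0]: T = FF, S = E(K, T) = 10; 4F ⊕ 10 = 5F.
C[1]: T = 00, S = E(K, T) = 09; 5F ⊕ 09 = 56.

C[0] = 5F, C[1] = 56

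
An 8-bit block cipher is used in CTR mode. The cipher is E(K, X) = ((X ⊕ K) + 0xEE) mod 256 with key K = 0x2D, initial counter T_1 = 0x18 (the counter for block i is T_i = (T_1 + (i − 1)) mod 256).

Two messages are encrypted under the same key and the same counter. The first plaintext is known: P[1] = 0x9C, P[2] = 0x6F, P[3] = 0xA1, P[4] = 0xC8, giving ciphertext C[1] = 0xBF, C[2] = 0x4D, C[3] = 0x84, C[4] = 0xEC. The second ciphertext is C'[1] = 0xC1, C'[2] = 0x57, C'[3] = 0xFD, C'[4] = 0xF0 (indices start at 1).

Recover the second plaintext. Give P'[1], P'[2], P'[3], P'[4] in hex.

In CTR with a reused counter, both messages share the same keystream S_i, so C_i ⊕ C'_i = P_i ⊕ P'_i and thus P'_i = P_i ⊕ C_i ⊕ C'_i.
P'[1]: 0x9C ⊕ 0xBF ⊕ 0xC1 = 0xE2.
P'[2]: 0x6F ⊕ 0x4D ⊕ 0x57 = 0x75.
P'[3]: 0xA1 ⊕ 0x84 ⊕ 0xFD = 0xD8.
P'[4]: 0xC8 ⊕ 0xEC ⊕ 0xF0 = 0xD4.

P'[1] = 0xE2, P'[2] = 0x75, P'[3] = 0xD8, P'[4] = 0xD4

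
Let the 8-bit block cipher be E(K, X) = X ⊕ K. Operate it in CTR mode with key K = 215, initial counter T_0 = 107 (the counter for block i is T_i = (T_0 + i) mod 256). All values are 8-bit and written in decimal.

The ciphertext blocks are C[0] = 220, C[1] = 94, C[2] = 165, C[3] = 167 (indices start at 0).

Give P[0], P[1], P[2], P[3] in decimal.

CTR decryption: S_i = E(K, T_i) where T_i is the counter for block i; P_i = C_i ⊕ S_i.
P[0]: T = 107, S = E(K, T) = 188; 220 ⊕ 188 = 96.
P[1]: T = 108, S = E(K, T) = 187; 94 ⊕ 187 = 229.
P[2]: T = 109, S = E(K, T) = 186; 165 ⊕ 186 = 31.
P[3]: T = 110, S = E(K, T) = 185; 167 ⊕ 185 = 30.

P[0] = 96, P[1] = 229, P[2] = 31, P[3] = 30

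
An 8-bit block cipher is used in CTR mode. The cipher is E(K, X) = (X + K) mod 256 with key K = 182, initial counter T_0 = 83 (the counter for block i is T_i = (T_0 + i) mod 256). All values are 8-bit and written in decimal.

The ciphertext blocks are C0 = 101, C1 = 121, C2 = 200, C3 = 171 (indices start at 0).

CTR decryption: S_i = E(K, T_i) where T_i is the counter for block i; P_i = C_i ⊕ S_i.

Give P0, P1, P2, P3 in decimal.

P0 = 108, P1 = 115, P2 = 195, P3 = 167

P0: T = 83, S = E(K, T) = 9; 101 ⊕ 9 = 108.
P1: T = 84, S = E(K, T) = 10; 121 ⊕ 10 = 115.
P2: T = 85, S = E(K, T) = 11; 200 ⊕ 11 = 195.
P3: T = 86, S = E(K, T) = 12; 171 ⊕ 12 = 167.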